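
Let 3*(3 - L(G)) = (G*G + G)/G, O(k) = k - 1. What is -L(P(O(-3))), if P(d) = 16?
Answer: 8/3 ≈ 2.6667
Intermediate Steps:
O(k) = -1 + k
L(G) = 3 - (G + G²)/(3*G) (L(G) = 3 - (G*G + G)/(3*G) = 3 - (G² + G)/(3*G) = 3 - (G + G²)/(3*G))
-L(P(O(-3))) = -(8/3 - ⅓*16) = -(8/3 - 16/3) = -1*(-8/3) = 8/3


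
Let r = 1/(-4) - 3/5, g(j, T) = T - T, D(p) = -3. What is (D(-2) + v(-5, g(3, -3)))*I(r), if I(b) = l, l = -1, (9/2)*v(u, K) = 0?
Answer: 3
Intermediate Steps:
g(j, T) = 0
v(u, K) = 0 (v(u, K) = (2/9)*0 = 0)
r = -17/20 (r = 1*(-¼) - 3*⅕ = -¼ - ⅗ = -17/20 ≈ -0.85000)
I(b) = -1
(D(-2) + v(-5, g(3, -3)))*I(r) = (-3 + 0)*(-1) = -3*(-1) = 3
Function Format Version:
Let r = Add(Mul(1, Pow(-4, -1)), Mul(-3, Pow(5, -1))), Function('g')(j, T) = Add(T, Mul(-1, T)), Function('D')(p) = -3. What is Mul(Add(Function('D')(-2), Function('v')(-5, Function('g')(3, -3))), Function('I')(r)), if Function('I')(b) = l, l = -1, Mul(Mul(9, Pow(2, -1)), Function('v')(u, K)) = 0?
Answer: 3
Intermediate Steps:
Function('g')(j, T) = 0
Function('v')(u, K) = 0 (Function('v')(u, K) = Mul(Rational(2, 9), 0) = 0)
r = Rational(-17, 20) (r = Add(Mul(1, Rational(-1, 4)), Mul(-3, Rational(1, 5))) = Add(Rational(-1, 4), Rational(-3, 5)) = Rational(-17, 20) ≈ -0.85000)
Function('I')(b) = -1
Mul(Add(Function('D')(-2), Function('v')(-5, Function('g')(3, -3))), Function('I')(r)) = Mul(Add(-3, 0), -1) = Mul(-3, -1) = 3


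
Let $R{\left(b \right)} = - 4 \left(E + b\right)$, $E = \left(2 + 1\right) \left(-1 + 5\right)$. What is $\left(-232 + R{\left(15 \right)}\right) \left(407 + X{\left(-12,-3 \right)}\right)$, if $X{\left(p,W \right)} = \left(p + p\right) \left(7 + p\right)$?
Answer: $-179180$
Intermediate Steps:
$E = 12$ ($E = 3 \cdot 4 = 12$)
$R{\left(b \right)} = -48 - 4 b$ ($R{\left(b \right)} = - 4 \left(12 + b\right) = -48 - 4 b$)
$X{\left(p,W \right)} = 2 p \left(7 + p\right)$
$\left(-232 + R{\left(15 \right)}\right) \left(407 + X{\left(-12,-3 \right)}\right) = \left(-232 - 108\right) \left(407 + 2 \left(-12\right) \left(7 - 12\right)\right) = \left(-232 - 108\right) \left(407 + 2 \left(-12\right) \left(-5\right)\right) = \left(-232 - 108\right) \left(407 + 120\right) = \left(-340\right) 527 = -179180$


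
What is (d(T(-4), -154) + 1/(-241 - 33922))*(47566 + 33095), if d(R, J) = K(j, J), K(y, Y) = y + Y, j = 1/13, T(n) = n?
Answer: -5514000156336/444119 ≈ -1.2416e+7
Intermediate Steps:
j = 1/13 ≈ 0.076923
K(y, Y) = Y + y
d(R, J) = 1/13 + J (d(R, J) = J + 1/13 = 1/13 + J)
(d(T(-4), -154) + 1/(-241 - 33922))*(47566 + 33095) = ((1/13 - 154) + 1/(-241 - 33922))*(47566 + 33095) = (-2001/13 + 1/(-34163))*80661 = (-2001/13 - 1/34163)*80661 = -68360176/444119*80661 = -5514000156336/444119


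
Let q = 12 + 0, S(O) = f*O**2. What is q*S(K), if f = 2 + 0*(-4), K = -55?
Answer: 72600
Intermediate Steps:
f = 2 (f = 2 + 0 = 2)
S(O) = 2*O**2
q = 12
q*S(K) = 12*(2*(-55)**2) = 12*(2*3025) = 12*6050 = 72600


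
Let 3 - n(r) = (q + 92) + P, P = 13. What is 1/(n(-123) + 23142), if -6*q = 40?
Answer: 3/69140 ≈ 4.3390e-5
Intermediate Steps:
q = -20/3 (q = -1/6*40 = -20/3 ≈ -6.6667)
n(r) = -286/3 (n(r) = 3 - ((-20/3 + 92) + 13) = 3 - (256/3 + 13) = 3 - 1*295/3 = 3 - 295/3 = -286/3)
1/(n(-123) + 23142) = 1/(-286/3 + 23142) = 1/(69140/3) = 3/69140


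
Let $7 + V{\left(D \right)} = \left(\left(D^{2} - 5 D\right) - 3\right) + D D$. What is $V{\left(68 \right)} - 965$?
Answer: $7933$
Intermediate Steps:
$V{\left(D \right)} = -10 - 5 D + 2 D^{2}$ ($V{\left(D \right)} = -7 - \left(3 - D^{2} + 5 D - D D\right) = -7 - \left(3 - 2 D^{2} + 5 D\right) = -10 - 5 D + 2 D^{2}$)
$V{\left(68 \right)} - 965 = \left(-10 - 340 + 2 \cdot 68^{2}\right) - 965 = \left(-10 - 340 + 2 \cdot 4624\right) - 965 = \left(-10 - 340 + 9248\right) - 965 = 8898 - 965 = 7933$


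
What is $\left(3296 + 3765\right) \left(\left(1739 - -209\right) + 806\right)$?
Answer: $19445994$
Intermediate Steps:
$\left(3296 + 3765\right) \left(\left(1739 - -209\right) + 806\right) = 7061 \left(\left(1739 + 209\right) + 806\right) = 7061 \left(1948 + 806\right) = 7061 \cdot 2754 = 19445994$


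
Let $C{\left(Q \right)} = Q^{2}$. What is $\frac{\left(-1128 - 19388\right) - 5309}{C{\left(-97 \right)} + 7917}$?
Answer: $- \frac{25825}{17326} \approx -1.4905$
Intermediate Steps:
$\frac{\left(-1128 - 19388\right) - 5309}{C{\left(-97 \right)} + 7917} = \frac{\left(-1128 - 19388\right) - 5309}{\left(-97\right)^{2} + 7917} = \frac{\left(-1128 - 19388\right) - 5309}{9409 + 7917} = \frac{-20516 - 5309}{17326} = \left(-25825\right) \frac{1}{17326} = - \frac{25825}{17326}$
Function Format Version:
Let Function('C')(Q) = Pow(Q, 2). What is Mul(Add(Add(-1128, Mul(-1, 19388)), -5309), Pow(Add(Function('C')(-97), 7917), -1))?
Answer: Rational(-25825, 17326) ≈ -1.4905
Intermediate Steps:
Mul(Add(Add(-1128, Mul(-1, 19388)), -5309), Pow(Add(Function('C')(-97), 7917), -1)) = Mul(Add(Add(-1128, Mul(-1, 19388)), -5309), Pow(Add(Pow(-97, 2), 7917), -1)) = Mul(Add(Add(-1128, -19388), -5309), Pow(Add(9409, 7917), -1)) = Mul(Add(-20516, -5309), Pow(17326, -1)) = Mul(-25825, Rational(1, 17326)) = Rational(-25825, 17326)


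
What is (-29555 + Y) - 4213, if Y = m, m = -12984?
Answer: -46752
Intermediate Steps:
Y = -12984
(-29555 + Y) - 4213 = (-29555 - 12984) - 4213 = -42539 - 4213 = -46752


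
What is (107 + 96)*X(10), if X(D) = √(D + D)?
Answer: 406*√5 ≈ 907.84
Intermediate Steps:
X(D) = √2*√D (X(D) = √(2*D) = √2*√D)
(107 + 96)*X(10) = (107 + 96)*(√2*√10) = 203*(2*√5) = 406*√5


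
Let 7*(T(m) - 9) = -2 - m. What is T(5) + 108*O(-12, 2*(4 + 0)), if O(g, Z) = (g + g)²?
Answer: 62216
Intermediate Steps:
T(m) = 61/7 - m/7 (T(m) = 9 + (-2 - m)/7 = 9 + (-2/7 - m/7) = 61/7 - m/7)
O(g, Z) = 4*g² (O(g, Z) = (2*g)² = 4*g²)
T(5) + 108*O(-12, 2*(4 + 0)) = (61/7 - ⅐*5) + 108*(4*(-12)²) = (61/7 - 5/7) + 108*(4*144) = 8 + 108*576 = 8 + 62208 = 62216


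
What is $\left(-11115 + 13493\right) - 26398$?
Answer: $-24020$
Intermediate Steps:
$\left(-11115 + 13493\right) - 26398 = 2378 - 26398 = -24020$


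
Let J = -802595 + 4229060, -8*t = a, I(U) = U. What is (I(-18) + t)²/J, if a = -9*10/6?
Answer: 5547/73097920 ≈ 7.5885e-5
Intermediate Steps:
a = -15 (a = -90*⅙ = -15)
t = 15/8 (t = -⅛*(-15) = 15/8 ≈ 1.8750)
J = 3426465
(I(-18) + t)²/J = (-18 + 15/8)²/3426465 = (-129/8)²*(1/3426465) = (16641/64)*(1/3426465) = 5547/73097920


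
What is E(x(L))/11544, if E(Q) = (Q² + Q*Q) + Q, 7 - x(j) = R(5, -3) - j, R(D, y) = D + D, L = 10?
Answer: 35/3848 ≈ 0.0090956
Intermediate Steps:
R(D, y) = 2*D
x(j) = -3 + j (x(j) = 7 - (2*5 - j) = 7 - (10 - j) = 7 + (-10 + j) = -3 + j)
E(Q) = Q + 2*Q² (E(Q) = (Q² + Q²) + Q = 2*Q² + Q = Q + 2*Q²)
E(x(L))/11544 = ((-3 + 10)*(1 + 2*(-3 + 10)))/11544 = (7*(1 + 2*7))*(1/11544) = (7*(1 + 14))*(1/11544) = (7*15)*(1/11544) = 105*(1/11544) = 35/3848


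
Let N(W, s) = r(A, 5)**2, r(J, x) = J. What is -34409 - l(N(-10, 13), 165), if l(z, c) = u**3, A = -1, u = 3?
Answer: -34436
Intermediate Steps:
N(W, s) = 1 (N(W, s) = (-1)**2 = 1)
l(z, c) = 27 (l(z, c) = 3**3 = 27)
-34409 - l(N(-10, 13), 165) = -34409 - 1*27 = -34409 - 27 = -34436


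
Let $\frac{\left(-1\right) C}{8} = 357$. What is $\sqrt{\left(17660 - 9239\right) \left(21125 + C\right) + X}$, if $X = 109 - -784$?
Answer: $\sqrt{153844142} \approx 12403.0$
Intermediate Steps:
$C = -2856$ ($C = \left(-8\right) 357 = -2856$)
$X = 893$ ($X = 109 + 784 = 893$)
$\sqrt{\left(17660 - 9239\right) \left(21125 + C\right) + X} = \sqrt{\left(17660 - 9239\right) \left(21125 - 2856\right) + 893} = \sqrt{8421 \cdot 18269 + 893} = \sqrt{153843249 + 893} = \sqrt{153844142}$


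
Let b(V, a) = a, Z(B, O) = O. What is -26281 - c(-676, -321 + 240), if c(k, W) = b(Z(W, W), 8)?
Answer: -26289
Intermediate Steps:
c(k, W) = 8
-26281 - c(-676, -321 + 240) = -26281 - 1*8 = -26281 - 8 = -26289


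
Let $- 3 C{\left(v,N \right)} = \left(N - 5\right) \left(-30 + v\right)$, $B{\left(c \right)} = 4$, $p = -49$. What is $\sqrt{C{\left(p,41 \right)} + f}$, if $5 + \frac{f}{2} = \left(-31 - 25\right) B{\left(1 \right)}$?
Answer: $7 \sqrt{10} \approx 22.136$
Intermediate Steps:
$C{\left(v,N \right)} = - \frac{\left(-30 + v\right) \left(-5 + N\right)}{3}$ ($C{\left(v,N \right)} = - \frac{\left(N - 5\right) \left(-30 + v\right)}{3} = - \frac{\left(-5 + N\right) \left(-30 + v\right)}{3} = - \frac{\left(-30 + v\right) \left(-5 + N\right)}{3}$)
$f = -458$ ($f = -10 + 2 \left(-31 - 25\right) 4 = -10 + 2 \left(\left(-56\right) 4\right) = -10 + 2 \left(-224\right) = -10 - 448 = -458$)
$\sqrt{C{\left(p,41 \right)} + f} = \sqrt{\left(-50 + 10 \cdot 41 + \frac{5}{3} \left(-49\right) - \frac{41}{3} \left(-49\right)\right) - 458} = \sqrt{\left(-50 + 410 - \frac{245}{3} + \frac{2009}{3}\right) - 458} = \sqrt{948 - 458} = \sqrt{490} = 7 \sqrt{10}$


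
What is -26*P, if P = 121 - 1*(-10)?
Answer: -3406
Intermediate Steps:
P = 131 (P = 121 + 10 = 131)
-26*P = -26*131 = -3406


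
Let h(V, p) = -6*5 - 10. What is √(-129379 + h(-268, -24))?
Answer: I*√129419 ≈ 359.75*I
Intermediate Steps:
h(V, p) = -40 (h(V, p) = -30 - 10 = -40)
√(-129379 + h(-268, -24)) = √(-129379 - 40) = √(-129419) = I*√129419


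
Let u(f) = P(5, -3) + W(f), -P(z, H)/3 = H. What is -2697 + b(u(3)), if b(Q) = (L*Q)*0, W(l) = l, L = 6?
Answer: -2697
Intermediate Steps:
P(z, H) = -3*H
u(f) = 9 + f (u(f) = -3*(-3) + f = 9 + f)
b(Q) = 0 (b(Q) = (6*Q)*0 = 0)
-2697 + b(u(3)) = -2697 + 0 = -2697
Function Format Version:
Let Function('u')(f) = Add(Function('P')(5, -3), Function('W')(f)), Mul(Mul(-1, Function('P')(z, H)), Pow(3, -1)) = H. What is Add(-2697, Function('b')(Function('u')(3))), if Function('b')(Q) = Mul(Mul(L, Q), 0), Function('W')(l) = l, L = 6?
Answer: -2697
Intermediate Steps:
Function('P')(z, H) = Mul(-3, H)
Function('u')(f) = Add(9, f) (Function('u')(f) = Add(Mul(-3, -3), f) = Add(9, f))
Function('b')(Q) = 0 (Function('b')(Q) = Mul(Mul(6, Q), 0) = 0)
Add(-2697, Function('b')(Function('u')(3))) = Add(-2697, 0) = -2697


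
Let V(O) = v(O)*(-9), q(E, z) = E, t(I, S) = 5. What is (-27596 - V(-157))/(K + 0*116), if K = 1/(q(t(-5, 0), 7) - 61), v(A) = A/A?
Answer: 1544872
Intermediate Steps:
v(A) = 1
K = -1/56 (K = 1/(5 - 61) = 1/(-56) = -1/56 ≈ -0.017857)
V(O) = -9 (V(O) = 1*(-9) = -9)
(-27596 - V(-157))/(K + 0*116) = (-27596 - 1*(-9))/(-1/56 + 0*116) = (-27596 + 9)/(-1/56 + 0) = -27587/(-1/56) = -27587*(-56) = 1544872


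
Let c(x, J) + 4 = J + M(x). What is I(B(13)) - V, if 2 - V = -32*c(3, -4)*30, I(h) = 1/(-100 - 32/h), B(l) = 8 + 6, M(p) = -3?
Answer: 7559521/716 ≈ 10558.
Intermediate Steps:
B(l) = 14
c(x, J) = -7 + J (c(x, J) = -4 + (J - 3) = -4 + (-3 + J) = -7 + J)
V = -10558 (V = 2 - (-32*(-7 - 4))*30 = 2 - (-32*(-11))*30 = 2 - 352*30 = 2 - 1*10560 = 2 - 10560 = -10558)
I(B(13)) - V = -1*14/(32 + 100*14) - 1*(-10558) = -1*14/(32 + 1400) + 10558 = -1*14/1432 + 10558 = -1*14*1/1432 + 10558 = -7/716 + 10558 = 7559521/716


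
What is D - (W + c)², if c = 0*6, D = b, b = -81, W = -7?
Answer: -130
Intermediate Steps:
D = -81
c = 0
D - (W + c)² = -81 - (-7 + 0)² = -81 - 1*(-7)² = -81 - 1*49 = -81 - 49 = -130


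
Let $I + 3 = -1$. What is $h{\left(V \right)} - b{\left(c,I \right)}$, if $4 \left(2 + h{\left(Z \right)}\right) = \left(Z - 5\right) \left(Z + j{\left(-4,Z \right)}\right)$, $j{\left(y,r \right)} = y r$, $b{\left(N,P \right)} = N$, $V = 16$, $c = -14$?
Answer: $-120$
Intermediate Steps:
$I = -4$ ($I = -3 - 1 = -4$)
$j{\left(y,r \right)} = r y$
$h{\left(Z \right)} = -2 - \frac{3 Z \left(-5 + Z\right)}{4}$ ($h{\left(Z \right)} = -2 + \frac{\left(Z - 5\right) \left(Z + Z \left(-4\right)\right)}{4} = -2 + \frac{\left(-5 + Z\right) \left(Z - 4 Z\right)}{4} = -2 + \frac{\left(-5 + Z\right) \left(- 3 Z\right)}{4} = -2 + \frac{\left(-3\right) Z \left(-5 + Z\right)}{4} = -2 - \frac{3 Z \left(-5 + Z\right)}{4}$)
$h{\left(V \right)} - b{\left(c,I \right)} = \left(-2 - \frac{3 \cdot 16^{2}}{4} + \frac{15}{4} \cdot 16\right) - -14 = \left(-2 - 192 + 60\right) + 14 = -134 + 14 = -120$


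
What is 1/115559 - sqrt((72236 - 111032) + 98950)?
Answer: 1/115559 - sqrt(60154) ≈ -245.26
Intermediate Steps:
1/115559 - sqrt((72236 - 111032) + 98950) = 1/115559 - sqrt(-38796 + 98950) = 1/115559 - sqrt(60154)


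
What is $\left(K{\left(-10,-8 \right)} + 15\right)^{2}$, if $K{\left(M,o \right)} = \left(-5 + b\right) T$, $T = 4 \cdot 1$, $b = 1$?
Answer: $1$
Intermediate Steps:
$T = 4$
$K{\left(M,o \right)} = -16$ ($K{\left(M,o \right)} = \left(-5 + 1\right) 4 = \left(-4\right) 4 = -16$)
$\left(K{\left(-10,-8 \right)} + 15\right)^{2} = \left(-16 + 15\right)^{2} = \left(-1\right)^{2} = 1$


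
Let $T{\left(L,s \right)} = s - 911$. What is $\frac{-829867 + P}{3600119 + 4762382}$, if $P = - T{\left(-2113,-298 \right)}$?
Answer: $- \frac{828658}{8362501} \approx -0.099092$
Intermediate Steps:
$T{\left(L,s \right)} = -911 + s$
$P = 1209$ ($P = - (-911 - 298) = \left(-1\right) \left(-1209\right) = 1209$)
$\frac{-829867 + P}{3600119 + 4762382} = \frac{-829867 + 1209}{3600119 + 4762382} = - \frac{828658}{8362501}$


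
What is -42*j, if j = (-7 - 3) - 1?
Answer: 462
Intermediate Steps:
j = -11 (j = -10 - 1 = -11)
-42*j = -42*(-11) = 462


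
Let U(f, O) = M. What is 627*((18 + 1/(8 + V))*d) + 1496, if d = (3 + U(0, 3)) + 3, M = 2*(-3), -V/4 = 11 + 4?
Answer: 1496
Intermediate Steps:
V = -60 (V = -4*(11 + 4) = -4*15 = -60)
M = -6
U(f, O) = -6
d = 0 (d = (3 - 6) + 3 = -3 + 3 = 0)
627*((18 + 1/(8 + V))*d) + 1496 = 627*((18 + 1/(8 - 60))*0) + 1496 = 627*((18 + 1/(-52))*0) + 1496 = 627*((18 - 1/52)*0) + 1496 = 627*((935/52)*0) + 1496 = 627*0 + 1496 = 0 + 1496 = 1496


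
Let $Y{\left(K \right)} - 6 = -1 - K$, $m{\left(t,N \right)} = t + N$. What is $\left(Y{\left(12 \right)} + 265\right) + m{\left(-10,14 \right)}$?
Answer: $262$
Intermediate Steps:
$m{\left(t,N \right)} = N + t$
$Y{\left(K \right)} = 5 - K$ ($Y{\left(K \right)} = 6 - \left(1 + K\right) = 5 - K$)
$\left(Y{\left(12 \right)} + 265\right) + m{\left(-10,14 \right)} = \left(\left(5 - 12\right) + 265\right) + \left(14 - 10\right) = \left(\left(5 - 12\right) + 265\right) + 4 = \left(-7 + 265\right) + 4 = 258 + 4 = 262$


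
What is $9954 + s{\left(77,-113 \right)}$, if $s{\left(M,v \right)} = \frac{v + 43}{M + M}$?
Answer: $\frac{109489}{11} \approx 9953.5$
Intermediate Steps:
$s{\left(M,v \right)} = \frac{43 + v}{2 M}$
$9954 + s{\left(77,-113 \right)} = 9954 + \frac{43 - 113}{2 \cdot 77} = 9954 + \frac{1}{2} \cdot \frac{1}{77} \left(-70\right) = 9954 - \frac{5}{11} = \frac{109489}{11}$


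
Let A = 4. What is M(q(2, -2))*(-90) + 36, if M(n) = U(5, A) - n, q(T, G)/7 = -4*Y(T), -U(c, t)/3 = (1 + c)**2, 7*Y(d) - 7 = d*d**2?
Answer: 4356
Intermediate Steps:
Y(d) = 1 + d**3/7 (Y(d) = 1 + (d*d**2)/7 = 1 + d**3/7)
U(c, t) = -3*(1 + c)**2
q(T, G) = -28 - 4*T**3 (q(T, G) = 7*(-4*(1 + T**3/7)) = 7*(-4 - 4*T**3/7) = -28 - 4*T**3)
M(n) = -108 - n (M(n) = -3*(1 + 5)**2 - n = -3*6**2 - n = -3*36 - n = -108 - n)
M(q(2, -2))*(-90) + 36 = (-108 - (-28 - 4*2**3))*(-90) + 36 = (-108 - (-28 - 4*8))*(-90) + 36 = (-108 - (-28 - 32))*(-90) + 36 = (-108 - 1*(-60))*(-90) + 36 = (-108 + 60)*(-90) + 36 = -48*(-90) + 36 = 4320 + 36 = 4356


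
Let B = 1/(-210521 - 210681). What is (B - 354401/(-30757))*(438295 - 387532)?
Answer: 7577615313613935/12954909914 ≈ 5.8492e+5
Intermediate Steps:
B = -1/421202 (B = 1/(-421202) = -1/421202 ≈ -2.3742e-6)
(B - 354401/(-30757))*(438295 - 387532) = (-1/421202 - 354401/(-30757))*(438295 - 387532) = (-1/421202 - 354401*(-1/30757))*50763 = (-1/421202 + 354401/30757)*50763 = (149274379245/12954909914)*50763 = 7577615313613935/12954909914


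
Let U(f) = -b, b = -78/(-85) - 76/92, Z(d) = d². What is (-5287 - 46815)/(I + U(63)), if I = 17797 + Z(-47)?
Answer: -101859410/39111551 ≈ -2.6043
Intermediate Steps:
I = 20006 (I = 17797 + (-47)² = 17797 + 2209 = 20006)
b = 179/1955 (b = -78*(-1/85) - 76*1/92 = 78/85 - 19/23 = 179/1955 ≈ 0.091560)
U(f) = -179/1955 (U(f) = -1*179/1955 = -179/1955)
(-5287 - 46815)/(I + U(63)) = (-5287 - 46815)/(20006 - 179/1955) = -52102/39111551/1955 = -52102*1955/39111551 = -101859410/39111551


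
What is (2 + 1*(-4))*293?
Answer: -586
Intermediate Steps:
(2 + 1*(-4))*293 = (2 - 4)*293 = -2*293 = -586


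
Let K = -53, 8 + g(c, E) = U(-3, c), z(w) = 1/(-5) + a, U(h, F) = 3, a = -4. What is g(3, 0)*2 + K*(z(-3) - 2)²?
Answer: -51183/25 ≈ -2047.3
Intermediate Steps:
z(w) = -21/5 (z(w) = 1/(-5) - 4 = -⅕ - 4 = -21/5)
g(c, E) = -5 (g(c, E) = -8 + 3 = -5)
g(3, 0)*2 + K*(z(-3) - 2)² = -5*2 - 53*(-21/5 - 2)² = -10 - 53*(-31/5)² = -10 - 53*961/25 = -10 - 50933/25 = -51183/25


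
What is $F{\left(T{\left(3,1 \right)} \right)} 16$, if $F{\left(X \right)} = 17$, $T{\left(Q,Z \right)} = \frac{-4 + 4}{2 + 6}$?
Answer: $272$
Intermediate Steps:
$T{\left(Q,Z \right)} = 0$ ($T{\left(Q,Z \right)} = \frac{0}{8} = 0 \cdot \frac{1}{8} = 0$)
$F{\left(T{\left(3,1 \right)} \right)} 16 = 17 \cdot 16 = 272$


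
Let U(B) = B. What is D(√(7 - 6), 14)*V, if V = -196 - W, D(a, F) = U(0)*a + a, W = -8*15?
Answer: -76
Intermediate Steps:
W = -120
D(a, F) = a (D(a, F) = 0*a + a = 0 + a = a)
V = -76 (V = -196 - 1*(-120) = -196 + 120 = -76)
D(√(7 - 6), 14)*V = √(7 - 6)*(-76) = √1*(-76) = 1*(-76) = -76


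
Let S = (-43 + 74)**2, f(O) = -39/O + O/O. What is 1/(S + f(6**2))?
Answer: 12/11531 ≈ 0.0010407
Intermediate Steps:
f(O) = 1 - 39/O (f(O) = -39/O + 1 = 1 - 39/O)
S = 961 (S = 31**2 = 961)
1/(S + f(6**2)) = 1/(961 + (-39 + 6**2)/(6**2)) = 1/(961 + (-39 + 36)/36) = 1/(961 + (1/36)*(-3)) = 1/(961 - 1/12) = 1/(11531/12) = 12/11531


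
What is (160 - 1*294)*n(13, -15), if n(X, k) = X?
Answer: -1742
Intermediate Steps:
(160 - 1*294)*n(13, -15) = (160 - 1*294)*13 = (160 - 294)*13 = -134*13 = -1742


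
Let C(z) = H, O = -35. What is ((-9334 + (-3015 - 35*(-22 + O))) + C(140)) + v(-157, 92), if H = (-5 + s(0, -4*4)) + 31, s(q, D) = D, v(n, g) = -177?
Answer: -10521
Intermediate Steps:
H = 10 (H = (-5 - 4*4) + 31 = (-5 - 16) + 31 = -21 + 31 = 10)
C(z) = 10
((-9334 + (-3015 - 35*(-22 + O))) + C(140)) + v(-157, 92) = ((-9334 + (-3015 - 35*(-22 - 35))) + 10) - 177 = ((-9334 + (-3015 - 35*(-57))) + 10) - 177 = ((-9334 + (-3015 - 1*(-1995))) + 10) - 177 = ((-9334 + (-3015 + 1995)) + 10) - 177 = ((-9334 - 1020) + 10) - 177 = (-10354 + 10) - 177 = -10344 - 177 = -10521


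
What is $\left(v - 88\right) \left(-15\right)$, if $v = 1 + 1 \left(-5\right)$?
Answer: $1380$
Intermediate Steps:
$v = -4$ ($v = 1 - 5 = -4$)
$\left(v - 88\right) \left(-15\right) = \left(-4 - 88\right) \left(-15\right) = \left(-92\right) \left(-15\right) = 1380$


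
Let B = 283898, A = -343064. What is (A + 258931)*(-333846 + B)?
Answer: 4202275084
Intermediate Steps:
(A + 258931)*(-333846 + B) = (-343064 + 258931)*(-333846 + 283898) = -84133*(-49948) = 4202275084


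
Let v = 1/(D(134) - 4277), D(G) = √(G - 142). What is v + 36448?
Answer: 666733673899/18292737 - 2*I*√2/18292737 ≈ 36448.0 - 1.5462e-7*I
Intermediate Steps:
D(G) = √(-142 + G)
v = 1/(-4277 + 2*I*√2) (v = 1/(√(-142 + 134) - 4277) = 1/(√(-8) - 4277) = 1/(2*I*√2 - 4277) = 1/(-4277 + 2*I*√2) ≈ -0.00023381 - 1.55e-7*I)
v + 36448 = (-4277/18292737 - 2*I*√2/18292737) + 36448 = 666733673899/18292737 - 2*I*√2/18292737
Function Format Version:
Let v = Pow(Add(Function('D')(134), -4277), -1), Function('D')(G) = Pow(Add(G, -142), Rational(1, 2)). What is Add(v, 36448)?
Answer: Add(Rational(666733673899, 18292737), Mul(Rational(-2, 18292737), I, Pow(2, Rational(1, 2)))) ≈ Add(36448., Mul(-1.5462e-7, I))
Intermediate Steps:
Function('D')(G) = Pow(Add(-142, G), Rational(1, 2))
v = Pow(Add(-4277, Mul(2, I, Pow(2, Rational(1, 2)))), -1) (v = Pow(Add(Pow(Add(-142, 134), Rational(1, 2)), -4277), -1) = Pow(Add(Pow(-8, Rational(1, 2)), -4277), -1) = Pow(Add(Mul(2, I, Pow(2, Rational(1, 2))), -4277), -1) = Pow(Add(-4277, Mul(2, I, Pow(2, Rational(1, 2)))), -1) ≈ Add(-0.00023381, Mul(-1.55e-7, I)))
Add(v, 36448) = Add(Add(Rational(-4277, 18292737), Mul(Rational(-2, 18292737), I, Pow(2, Rational(1, 2)))), 36448) = Add(Rational(666733673899, 18292737), Mul(Rational(-2, 18292737), I, Pow(2, Rational(1, 2))))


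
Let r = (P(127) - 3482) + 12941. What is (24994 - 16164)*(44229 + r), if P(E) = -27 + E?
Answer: 474948040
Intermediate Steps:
r = 9559 (r = ((-27 + 127) - 3482) + 12941 = (100 - 3482) + 12941 = -3382 + 12941 = 9559)
(24994 - 16164)*(44229 + r) = (24994 - 16164)*(44229 + 9559) = 8830*53788 = 474948040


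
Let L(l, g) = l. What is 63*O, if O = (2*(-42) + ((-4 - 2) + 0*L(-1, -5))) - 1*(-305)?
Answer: 13545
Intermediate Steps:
O = 215 (O = (2*(-42) + ((-4 - 2) + 0*(-1))) - 1*(-305) = (-84 + (-6 + 0)) + 305 = (-84 - 6) + 305 = -90 + 305 = 215)
63*O = 63*215 = 13545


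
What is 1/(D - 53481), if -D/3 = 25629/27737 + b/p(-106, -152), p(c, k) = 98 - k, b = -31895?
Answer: -1386850/73643166231 ≈ -1.8832e-5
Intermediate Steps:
D = 526958619/1386850 (D = -3*(25629/27737 - 31895/(98 - 1*(-152))) = -3*(25629*(1/27737) - 31895/(98 + 152)) = -3*(25629/27737 - 31895/250) = -3*(25629/27737 - 31895*1/250) = -3*(25629/27737 - 6379/50) = -3*(-175652873/1386850) = 526958619/1386850 ≈ 379.97)
1/(D - 53481) = 1/(526958619/1386850 - 53481) = 1/(-73643166231/1386850) = -1386850/73643166231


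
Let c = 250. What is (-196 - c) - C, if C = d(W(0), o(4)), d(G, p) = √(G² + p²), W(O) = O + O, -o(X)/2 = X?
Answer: -454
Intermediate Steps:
o(X) = -2*X
W(O) = 2*O
C = 8 (C = √((2*0)² + (-2*4)²) = √(0² + (-8)²) = √(0 + 64) = √64 = 8)
(-196 - c) - C = (-196 - 1*250) - 1*8 = (-196 - 250) - 8 = -446 - 8 = -454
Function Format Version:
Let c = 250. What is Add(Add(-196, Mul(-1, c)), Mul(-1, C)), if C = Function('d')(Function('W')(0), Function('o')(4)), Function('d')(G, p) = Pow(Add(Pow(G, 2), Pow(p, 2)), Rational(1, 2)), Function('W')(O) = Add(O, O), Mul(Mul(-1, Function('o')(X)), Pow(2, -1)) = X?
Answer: -454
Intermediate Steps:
Function('o')(X) = Mul(-2, X)
Function('W')(O) = Mul(2, O)
C = 8 (C = Pow(Add(Pow(Mul(2, 0), 2), Pow(Mul(-2, 4), 2)), Rational(1, 2)) = Pow(Add(Pow(0, 2), Pow(-8, 2)), Rational(1, 2)) = Pow(Add(0, 64), Rational(1, 2)) = Pow(64, Rational(1, 2)) = 8)
Add(Add(-196, Mul(-1, c)), Mul(-1, C)) = Add(Add(-196, Mul(-1, 250)), Mul(-1, 8)) = Add(Add(-196, -250), -8) = Add(-446, -8) = -454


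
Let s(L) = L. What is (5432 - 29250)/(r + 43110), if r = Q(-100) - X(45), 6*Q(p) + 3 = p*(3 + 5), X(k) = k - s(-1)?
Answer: -142908/257581 ≈ -0.55481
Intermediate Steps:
X(k) = 1 + k (X(k) = k - 1*(-1) = k + 1 = 1 + k)
Q(p) = -½ + 4*p/3 (Q(p) = -½ + (p*(3 + 5))/6 = -½ + (p*8)/6 = -½ + (8*p)/6 = -½ + 4*p/3)
r = -1079/6 (r = (-½ + (4/3)*(-100)) - (1 + 45) = (-½ - 400/3) - 1*46 = -803/6 - 46 = -1079/6 ≈ -179.83)
(5432 - 29250)/(r + 43110) = (5432 - 29250)/(-1079/6 + 43110) = -23818/257581/6 = -23818*6/257581 = -142908/257581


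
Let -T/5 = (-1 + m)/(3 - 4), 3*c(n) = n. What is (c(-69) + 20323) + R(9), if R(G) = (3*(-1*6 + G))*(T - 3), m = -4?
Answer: 20048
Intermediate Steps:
c(n) = n/3
T = -25 (T = -5*(-1 - 4)/(3 - 4) = -(-25)/(-1) = -(-25)*(-1) = -5*5 = -25)
R(G) = 504 - 84*G (R(G) = (3*(-1*6 + G))*(-25 - 3) = (3*(-6 + G))*(-28) = (-18 + 3*G)*(-28) = 504 - 84*G)
(c(-69) + 20323) + R(9) = ((⅓)*(-69) + 20323) + (504 - 84*9) = (-23 + 20323) + (504 - 756) = 20300 - 252 = 20048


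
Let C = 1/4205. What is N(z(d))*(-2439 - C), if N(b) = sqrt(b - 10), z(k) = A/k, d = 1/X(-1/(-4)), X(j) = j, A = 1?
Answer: -5127998*I*sqrt(39)/4205 ≈ -7615.8*I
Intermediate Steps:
C = 1/4205 ≈ 0.00023781
d = 4 (d = 1/(-1/(-4)) = 1/(-1*(-1/4)) = 1/(1/4) = 4)
z(k) = 1/k
N(b) = sqrt(-10 + b)
N(z(d))*(-2439 - C) = sqrt(-10 + 1/4)*(-2439 - 1*1/4205) = sqrt(-10 + 1/4)*(-2439 - 1/4205) = sqrt(-39/4)*(-10255996/4205) = (I*sqrt(39)/2)*(-10255996/4205) = -5127998*I*sqrt(39)/4205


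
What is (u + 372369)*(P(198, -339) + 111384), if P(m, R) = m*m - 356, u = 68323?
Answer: 66206040544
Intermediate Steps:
P(m, R) = -356 + m**2 (P(m, R) = m**2 - 356 = -356 + m**2)
(u + 372369)*(P(198, -339) + 111384) = (68323 + 372369)*((-356 + 198**2) + 111384) = 440692*((-356 + 39204) + 111384) = 440692*(38848 + 111384) = 440692*150232 = 66206040544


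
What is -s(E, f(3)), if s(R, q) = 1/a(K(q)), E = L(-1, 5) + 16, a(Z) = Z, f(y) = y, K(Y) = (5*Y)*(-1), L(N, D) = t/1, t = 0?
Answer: 1/15 ≈ 0.066667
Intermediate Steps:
L(N, D) = 0 (L(N, D) = 0/1 = 0*1 = 0)
K(Y) = -5*Y
E = 16 (E = 0 + 16 = 16)
s(R, q) = -1/(5*q) (s(R, q) = 1/(-5*q) = -1/(5*q))
-s(E, f(3)) = -(-1)/(5*3) = -1*(-1/15) = 1/15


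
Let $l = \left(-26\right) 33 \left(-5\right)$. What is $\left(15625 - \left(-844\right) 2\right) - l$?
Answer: $13023$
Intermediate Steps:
$l = 4290$ ($l = \left(-858\right) \left(-5\right) = 4290$)
$\left(15625 - \left(-844\right) 2\right) - l = \left(15625 - \left(-844\right) 2\right) - 4290 = \left(15625 - -1688\right) - 4290 = \left(15625 + 1688\right) - 4290 = 17313 - 4290 = 13023$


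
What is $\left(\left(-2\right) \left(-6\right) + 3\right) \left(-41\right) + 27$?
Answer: $-588$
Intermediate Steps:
$\left(\left(-2\right) \left(-6\right) + 3\right) \left(-41\right) + 27 = \left(12 + 3\right) \left(-41\right) + 27 = 15 \left(-41\right) + 27 = -615 + 27 = -588$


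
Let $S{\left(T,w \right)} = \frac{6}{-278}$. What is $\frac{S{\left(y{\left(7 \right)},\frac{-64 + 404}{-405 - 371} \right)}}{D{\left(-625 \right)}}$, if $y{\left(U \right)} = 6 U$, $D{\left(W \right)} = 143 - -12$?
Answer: $- \frac{3}{21545} \approx -0.00013924$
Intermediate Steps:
$D{\left(W \right)} = 155$ ($D{\left(W \right)} = 143 + 12 = 155$)
$S{\left(T,w \right)} = - \frac{3}{139}$ ($S{\left(T,w \right)} = 6 \left(- \frac{1}{278}\right) = - \frac{3}{139}$)
$\frac{S{\left(y{\left(7 \right)},\frac{-64 + 404}{-405 - 371} \right)}}{D{\left(-625 \right)}} = - \frac{3}{139 \cdot 155} = \left(- \frac{3}{139}\right) \frac{1}{155} = - \frac{3}{21545}$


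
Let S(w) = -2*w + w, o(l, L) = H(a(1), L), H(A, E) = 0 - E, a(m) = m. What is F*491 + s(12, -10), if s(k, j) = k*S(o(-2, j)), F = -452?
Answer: -222052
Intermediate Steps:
H(A, E) = -E
o(l, L) = -L
S(w) = -w
s(k, j) = j*k (s(k, j) = k*(-(-1)*j) = k*j = j*k)
F*491 + s(12, -10) = -452*491 - 10*12 = -221932 - 120 = -222052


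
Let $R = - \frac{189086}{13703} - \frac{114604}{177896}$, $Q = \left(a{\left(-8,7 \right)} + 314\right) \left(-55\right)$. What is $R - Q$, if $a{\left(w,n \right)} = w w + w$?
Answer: $\frac{12393041952283}{609427222} \approx 20336.0$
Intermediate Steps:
$a{\left(w,n \right)} = w + w^{2}$ ($a{\left(w,n \right)} = w^{2} + w = w + w^{2}$)
$Q = -20350$ ($Q = \left(- 8 \left(1 - 8\right) + 314\right) \left(-55\right) = \left(\left(-8\right) \left(-7\right) + 314\right) \left(-55\right) = \left(56 + 314\right) \left(-55\right) = 370 \left(-55\right) = -20350$)
$R = - \frac{8802015417}{609427222}$ ($R = \left(-189086\right) \frac{1}{13703} - \frac{28651}{44474} = - \frac{189086}{13703} - \frac{28651}{44474} = - \frac{8802015417}{609427222} \approx -14.443$)
$R - Q = - \frac{8802015417}{609427222} - -20350 = - \frac{8802015417}{609427222} + 20350 = \frac{12393041952283}{609427222}$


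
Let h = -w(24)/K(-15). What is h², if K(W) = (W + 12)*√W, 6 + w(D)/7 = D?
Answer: -588/5 ≈ -117.60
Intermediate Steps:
w(D) = -42 + 7*D
K(W) = √W*(12 + W) (K(W) = (12 + W)*√W = √W*(12 + W))
h = -14*I*√15/5 (h = -(-42 + 7*24)/(√(-15)*(12 - 15)) = -(-42 + 168)/((I*√15)*(-3)) = -126/((-3*I*√15)) = -126*I*√15/45 = -14*I*√15/5 ≈ -10.844*I)
h² = (-14*I*√15/5)² = -588/5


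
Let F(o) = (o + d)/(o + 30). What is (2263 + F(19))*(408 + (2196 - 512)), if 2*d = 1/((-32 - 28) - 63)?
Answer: 28537887250/6027 ≈ 4.7350e+6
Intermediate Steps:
d = -1/246 (d = 1/(2*((-32 - 28) - 63)) = 1/(2*(-60 - 63)) = (1/2)/(-123) = (1/2)*(-1/123) = -1/246 ≈ -0.0040650)
F(o) = (-1/246 + o)/(30 + o) (F(o) = (o - 1/246)/(o + 30) = (-1/246 + o)/(30 + o))
(2263 + F(19))*(408 + (2196 - 512)) = (2263 + (-1/246 + 19)/(30 + 19))*(408 + (2196 - 512)) = (2263 + (4673/246)/49)*(408 + 1684) = (2263 + (1/49)*(4673/246))*2092 = (2263 + 4673/12054)*2092 = (27282875/12054)*2092 = 28537887250/6027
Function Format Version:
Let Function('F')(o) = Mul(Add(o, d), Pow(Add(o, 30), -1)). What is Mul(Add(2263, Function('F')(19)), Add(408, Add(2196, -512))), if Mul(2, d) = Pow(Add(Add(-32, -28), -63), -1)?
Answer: Rational(28537887250, 6027) ≈ 4.7350e+6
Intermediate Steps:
d = Rational(-1, 246) (d = Mul(Rational(1, 2), Pow(Add(Add(-32, -28), -63), -1)) = Mul(Rational(1, 2), Pow(Add(-60, -63), -1)) = Mul(Rational(1, 2), Pow(-123, -1)) = Mul(Rational(1, 2), Rational(-1, 123)) = Rational(-1, 246) ≈ -0.0040650)
Function('F')(o) = Mul(Pow(Add(30, o), -1), Add(Rational(-1, 246), o)) (Function('F')(o) = Mul(Add(o, Rational(-1, 246)), Pow(Add(o, 30), -1)) = Mul(Add(Rational(-1, 246), o), Pow(Add(30, o), -1)) = Mul(Pow(Add(30, o), -1), Add(Rational(-1, 246), o)))
Mul(Add(2263, Function('F')(19)), Add(408, Add(2196, -512))) = Mul(Add(2263, Mul(Pow(Add(30, 19), -1), Add(Rational(-1, 246), 19))), Add(408, Add(2196, -512))) = Mul(Add(2263, Mul(Pow(49, -1), Rational(4673, 246))), Add(408, 1684)) = Mul(Add(2263, Mul(Rational(1, 49), Rational(4673, 246))), 2092) = Mul(Add(2263, Rational(4673, 12054)), 2092) = Mul(Rational(27282875, 12054), 2092) = Rational(28537887250, 6027)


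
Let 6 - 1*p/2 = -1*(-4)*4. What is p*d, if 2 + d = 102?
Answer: -2000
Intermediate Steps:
d = 100 (d = -2 + 102 = 100)
p = -20 (p = 12 - 2*(-1*(-4))*4 = 12 - 8*4 = 12 - 2*16 = 12 - 32 = -20)
p*d = -20*100 = -2000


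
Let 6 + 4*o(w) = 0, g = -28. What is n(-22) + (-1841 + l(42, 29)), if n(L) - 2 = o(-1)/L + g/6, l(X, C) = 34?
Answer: -238867/132 ≈ -1809.6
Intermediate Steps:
o(w) = -3/2 (o(w) = -3/2 + (1/4)*0 = -3/2 + 0 = -3/2)
n(L) = -8/3 - 3/(2*L) (n(L) = 2 + (-3/(2*L) - 28/6) = 2 + (-3/(2*L) - 28*1/6) = 2 + (-3/(2*L) - 14/3) = 2 + (-14/3 - 3/(2*L)) = -8/3 - 3/(2*L))
n(-22) + (-1841 + l(42, 29)) = (1/6)*(-9 - 16*(-22))/(-22) + (-1841 + 34) = (1/6)*(-1/22)*(-9 + 352) - 1807 = (1/6)*(-1/22)*343 - 1807 = -343/132 - 1807 = -238867/132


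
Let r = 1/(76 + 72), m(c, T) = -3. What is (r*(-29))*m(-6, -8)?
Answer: 87/148 ≈ 0.58784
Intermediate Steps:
r = 1/148 ≈ 0.0067568
(r*(-29))*m(-6, -8) = ((1/148)*(-29))*(-3) = -29/148*(-3) = 87/148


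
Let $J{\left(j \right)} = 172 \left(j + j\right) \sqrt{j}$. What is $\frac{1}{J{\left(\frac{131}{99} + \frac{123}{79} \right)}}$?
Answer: $\frac{23463 \sqrt{19575094}}{174552712544} \approx 0.00059471$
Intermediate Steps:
$J{\left(j \right)} = 344 j^{\frac{3}{2}}$ ($J{\left(j \right)} = 172 \cdot 2 j \sqrt{j} = 344 j \sqrt{j} = 344 j^{\frac{3}{2}}$)
$\frac{1}{J{\left(\frac{131}{99} + \frac{123}{79} \right)}} = \frac{1}{344 \left(\frac{131}{99} + \frac{123}{79}\right)^{\frac{3}{2}}} = \frac{1}{344 \left(\frac{22526}{7821}\right)^{\frac{3}{2}}} = \frac{1}{344 \frac{22526 \sqrt{19575094}}{20389347}} = \frac{1}{\frac{7748944}{20389347} \sqrt{19575094}} = \frac{23463 \sqrt{19575094}}{174552712544}$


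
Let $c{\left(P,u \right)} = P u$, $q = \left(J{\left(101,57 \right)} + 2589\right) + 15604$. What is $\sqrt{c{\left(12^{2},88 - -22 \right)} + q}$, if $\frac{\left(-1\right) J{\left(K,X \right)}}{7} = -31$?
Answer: $5 \sqrt{1370} \approx 185.07$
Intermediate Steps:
$J{\left(K,X \right)} = 217$ ($J{\left(K,X \right)} = \left(-7\right) \left(-31\right) = 217$)
$q = 18410$ ($q = \left(217 + 2589\right) + 15604 = 2806 + 15604 = 18410$)
$\sqrt{c{\left(12^{2},88 - -22 \right)} + q} = \sqrt{12^{2} \left(88 - -22\right) + 18410} = \sqrt{144 \left(88 + 22\right) + 18410} = \sqrt{144 \cdot 110 + 18410} = \sqrt{15840 + 18410} = \sqrt{34250} = 5 \sqrt{1370}$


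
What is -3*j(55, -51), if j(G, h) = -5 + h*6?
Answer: 933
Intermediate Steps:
j(G, h) = -5 + 6*h
-3*j(55, -51) = -3*(-5 + 6*(-51)) = -3*(-5 - 306) = -3*(-311) = 933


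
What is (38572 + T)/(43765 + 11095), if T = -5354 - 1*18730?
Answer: 3622/13715 ≈ 0.26409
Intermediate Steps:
T = -24084 (T = -5354 - 18730 = -24084)
(38572 + T)/(43765 + 11095) = (38572 - 24084)/(43765 + 11095) = 14488/54860 = 14488*(1/54860) = 3622/13715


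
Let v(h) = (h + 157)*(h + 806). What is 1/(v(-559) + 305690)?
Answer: 1/206396 ≈ 4.8451e-6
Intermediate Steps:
v(h) = (157 + h)*(806 + h)
1/(v(-559) + 305690) = 1/((126542 + (-559)² + 963*(-559)) + 305690) = 1/((126542 + 312481 - 538317) + 305690) = 1/(-99294 + 305690) = 1/206396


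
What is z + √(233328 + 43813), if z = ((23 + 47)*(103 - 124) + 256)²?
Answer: 1473796 + √277141 ≈ 1.4743e+6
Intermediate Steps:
z = 1473796 (z = (70*(-21) + 256)² = (-1470 + 256)² = (-1214)² = 1473796)
z + √(233328 + 43813) = 1473796 + √(233328 + 43813) = 1473796 + √277141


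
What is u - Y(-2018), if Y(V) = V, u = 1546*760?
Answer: 1176978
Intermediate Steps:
u = 1174960
u - Y(-2018) = 1174960 - 1*(-2018) = 1174960 + 2018 = 1176978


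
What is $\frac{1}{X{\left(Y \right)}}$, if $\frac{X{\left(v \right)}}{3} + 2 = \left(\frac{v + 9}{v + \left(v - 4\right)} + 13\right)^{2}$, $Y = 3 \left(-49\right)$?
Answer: $\frac{22201}{11938902} \approx 0.0018596$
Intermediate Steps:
$Y = -147$
$X{\left(v \right)} = -6 + 3 \left(13 + \frac{9 + v}{-4 + 2 v}\right)^{2}$ ($X{\left(v \right)} = -6 + 3 \left(\frac{v + 9}{v + \left(v - 4\right)} + 13\right)^{2} = -6 + 3 \left(\frac{9 + v}{v + \left(-4 + v\right)} + 13\right)^{2} = -6 + 3 \left(\frac{9 + v}{-4 + 2 v} + 13\right)^{2} = -6 + 3 \left(13 + \frac{9 + v}{-4 + 2 v}\right)^{2}$)
$\frac{1}{X{\left(Y \right)}} = \frac{1}{\frac{3}{4} \frac{1}{4 + \left(-147\right)^{2} - -588} \left(1817 - -336630 + 721 \left(-147\right)^{2}\right)} = \frac{1}{\frac{3}{4} \frac{1}{4 + 21609 + 588} \left(1817 + 336630 + 721 \cdot 21609\right)} = \frac{1}{\frac{3}{4} \cdot \frac{1}{22201} \left(1817 + 336630 + 15580089\right)} = \frac{1}{\frac{3}{4} \cdot \frac{1}{22201} \cdot 15918536} = \frac{1}{\frac{11938902}{22201}} = \frac{22201}{11938902}$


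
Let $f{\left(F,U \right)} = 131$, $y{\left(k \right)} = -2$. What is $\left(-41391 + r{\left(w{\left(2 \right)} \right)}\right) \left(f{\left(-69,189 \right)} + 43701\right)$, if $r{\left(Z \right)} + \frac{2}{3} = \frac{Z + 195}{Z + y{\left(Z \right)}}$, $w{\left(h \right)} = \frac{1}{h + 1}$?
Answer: $- \frac{27291249656}{15} \approx -1.8194 \cdot 10^{9}$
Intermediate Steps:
$w{\left(h \right)} = \frac{1}{1 + h}$
$r{\left(Z \right)} = - \frac{2}{3} + \frac{195 + Z}{-2 + Z}$ ($r{\left(Z \right)} = - \frac{2}{3} + \frac{Z + 195}{Z - 2} = - \frac{2}{3} + \frac{195 + Z}{-2 + Z}$)
$\left(-41391 + r{\left(w{\left(2 \right)} \right)}\right) \left(f{\left(-69,189 \right)} + 43701\right) = \left(-41391 + \frac{589 + \frac{1}{1 + 2}}{3 \left(-2 + \frac{1}{1 + 2}\right)}\right) \left(131 + 43701\right) = \left(-41391 + \frac{589 + \frac{1}{3}}{3 \left(-2 + \frac{1}{3}\right)}\right) 43832 = \left(-41391 + \frac{1}{3} \frac{1}{- \frac{5}{3}} \cdot \frac{1768}{3}\right) 43832 = \left(-41391 + \frac{1}{3} \left(- \frac{3}{5}\right) \frac{1768}{3}\right) 43832 = \left(-41391 - \frac{1768}{15}\right) 43832 = \left(- \frac{622633}{15}\right) 43832 = - \frac{27291249656}{15}$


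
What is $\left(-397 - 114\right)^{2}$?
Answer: $261121$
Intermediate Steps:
$\left(-397 - 114\right)^{2} = \left(-511\right)^{2} = 261121$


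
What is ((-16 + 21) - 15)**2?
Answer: 100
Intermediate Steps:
((-16 + 21) - 15)**2 = (5 - 15)**2 = (-10)**2 = 100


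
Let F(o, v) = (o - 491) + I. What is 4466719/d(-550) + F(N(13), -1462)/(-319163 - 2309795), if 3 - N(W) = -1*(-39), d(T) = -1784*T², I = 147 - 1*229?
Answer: -5707081854401/709371737140000 ≈ -0.0080453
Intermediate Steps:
I = -82 (I = 147 - 229 = -82)
N(W) = -36 (N(W) = 3 - (-1)*(-39) = 3 - 1*39 = 3 - 39 = -36)
F(o, v) = -573 + o (F(o, v) = (o - 491) - 82 = (-491 + o) - 82 = -573 + o)
4466719/d(-550) + F(N(13), -1462)/(-319163 - 2309795) = 4466719/((-1784*(-550)²)) + (-573 - 36)/(-319163 - 2309795) = 4466719/((-1784*302500)) - 609/(-2628958) = 4466719/(-539660000) - 609*(-1/2628958) = 4466719*(-1/539660000) + 609/2628958 = -4466719/539660000 + 609/2628958 = -5707081854401/709371737140000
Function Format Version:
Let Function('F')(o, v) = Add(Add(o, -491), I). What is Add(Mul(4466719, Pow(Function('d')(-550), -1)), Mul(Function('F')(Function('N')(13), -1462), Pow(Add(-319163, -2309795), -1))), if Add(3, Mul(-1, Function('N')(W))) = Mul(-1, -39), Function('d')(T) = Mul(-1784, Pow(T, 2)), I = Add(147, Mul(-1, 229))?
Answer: Rational(-5707081854401, 709371737140000) ≈ -0.0080453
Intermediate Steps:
I = -82 (I = Add(147, -229) = -82)
Function('N')(W) = -36 (Function('N')(W) = Add(3, Mul(-1, Mul(-1, -39))) = Add(3, Mul(-1, 39)) = Add(3, -39) = -36)
Function('F')(o, v) = Add(-573, o) (Function('F')(o, v) = Add(Add(o, -491), -82) = Add(Add(-491, o), -82) = Add(-573, o))
Add(Mul(4466719, Pow(Function('d')(-550), -1)), Mul(Function('F')(Function('N')(13), -1462), Pow(Add(-319163, -2309795), -1))) = Add(Mul(4466719, Pow(Mul(-1784, Pow(-550, 2)), -1)), Mul(Add(-573, -36), Pow(Add(-319163, -2309795), -1))) = Add(Mul(4466719, Pow(Mul(-1784, 302500), -1)), Mul(-609, Pow(-2628958, -1))) = Add(Mul(4466719, Pow(-539660000, -1)), Mul(-609, Rational(-1, 2628958))) = Add(Mul(4466719, Rational(-1, 539660000)), Rational(609, 2628958)) = Add(Rational(-4466719, 539660000), Rational(609, 2628958)) = Rational(-5707081854401, 709371737140000)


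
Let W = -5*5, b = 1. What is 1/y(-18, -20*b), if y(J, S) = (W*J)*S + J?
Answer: -1/9018 ≈ -0.00011089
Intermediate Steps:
W = -25
y(J, S) = J - 25*J*S (y(J, S) = (-25*J)*S + J = -25*J*S + J = J - 25*J*S)
1/y(-18, -20*b) = 1/(-18*(1 - (-500))) = 1/(-18*(1 - 25*(-20))) = 1/(-18*(1 + 500)) = 1/(-18*501) = 1/(-9018) = -1/9018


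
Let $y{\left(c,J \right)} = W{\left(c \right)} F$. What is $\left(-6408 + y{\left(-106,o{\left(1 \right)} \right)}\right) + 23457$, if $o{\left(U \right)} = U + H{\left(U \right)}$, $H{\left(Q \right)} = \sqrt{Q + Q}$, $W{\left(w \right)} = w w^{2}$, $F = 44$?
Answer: $-52387655$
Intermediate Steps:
$W{\left(w \right)} = w^{3}$
$H{\left(Q \right)} = \sqrt{2} \sqrt{Q}$ ($H{\left(Q \right)} = \sqrt{2 Q} = \sqrt{2} \sqrt{Q}$)
$o{\left(U \right)} = U + \sqrt{2} \sqrt{U}$
$y{\left(c,J \right)} = 44 c^{3}$ ($y{\left(c,J \right)} = c^{3} \cdot 44 = 44 c^{3}$)
$\left(-6408 + y{\left(-106,o{\left(1 \right)} \right)}\right) + 23457 = \left(-6408 + 44 \left(-106\right)^{3}\right) + 23457 = \left(-6408 + 44 \left(-1191016\right)\right) + 23457 = \left(-6408 - 52404704\right) + 23457 = -52411112 + 23457 = -52387655$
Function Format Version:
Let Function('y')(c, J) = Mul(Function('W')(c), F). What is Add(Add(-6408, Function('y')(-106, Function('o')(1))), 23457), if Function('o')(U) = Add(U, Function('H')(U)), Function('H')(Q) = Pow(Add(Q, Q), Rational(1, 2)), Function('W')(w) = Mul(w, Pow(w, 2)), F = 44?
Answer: -52387655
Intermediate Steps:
Function('W')(w) = Pow(w, 3)
Function('H')(Q) = Mul(Pow(2, Rational(1, 2)), Pow(Q, Rational(1, 2))) (Function('H')(Q) = Pow(Mul(2, Q), Rational(1, 2)) = Mul(Pow(2, Rational(1, 2)), Pow(Q, Rational(1, 2))))
Function('o')(U) = Add(U, Mul(Pow(2, Rational(1, 2)), Pow(U, Rational(1, 2))))
Function('y')(c, J) = Mul(44, Pow(c, 3)) (Function('y')(c, J) = Mul(Pow(c, 3), 44) = Mul(44, Pow(c, 3)))
Add(Add(-6408, Function('y')(-106, Function('o')(1))), 23457) = Add(Add(-6408, Mul(44, Pow(-106, 3))), 23457) = Add(Add(-6408, Mul(44, -1191016)), 23457) = Add(Add(-6408, -52404704), 23457) = Add(-52411112, 23457) = -52387655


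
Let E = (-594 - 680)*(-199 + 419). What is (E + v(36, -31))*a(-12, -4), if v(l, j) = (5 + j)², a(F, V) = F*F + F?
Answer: -36907728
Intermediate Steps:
a(F, V) = F + F² (a(F, V) = F² + F = F + F²)
E = -280280 (E = -1274*220 = -280280)
(E + v(36, -31))*a(-12, -4) = (-280280 + (5 - 31)²)*(-12*(1 - 12)) = (-280280 + (-26)²)*(-12*(-11)) = (-280280 + 676)*132 = -279604*132 = -36907728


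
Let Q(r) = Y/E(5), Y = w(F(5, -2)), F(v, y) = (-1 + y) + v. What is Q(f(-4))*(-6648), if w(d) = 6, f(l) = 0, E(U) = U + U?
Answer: -19944/5 ≈ -3988.8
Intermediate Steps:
E(U) = 2*U
F(v, y) = -1 + v + y
Y = 6
Q(r) = ⅗ (Q(r) = 6/((2*5)) = 6/10 = 6*(⅒) = ⅗)
Q(f(-4))*(-6648) = (⅗)*(-6648) = -19944/5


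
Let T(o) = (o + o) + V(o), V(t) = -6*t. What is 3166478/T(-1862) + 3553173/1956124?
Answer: 74851844/175313 ≈ 426.96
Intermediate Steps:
T(o) = -4*o (T(o) = (o + o) - 6*o = 2*o - 6*o = -4*o)
3166478/T(-1862) + 3553173/1956124 = 3166478/((-4*(-1862))) + 3553173/1956124 = 3166478/7448 + 3553173*(1/1956124) = 3166478*(1/7448) + 67041/36908 = 32311/76 + 67041/36908 = 74851844/175313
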